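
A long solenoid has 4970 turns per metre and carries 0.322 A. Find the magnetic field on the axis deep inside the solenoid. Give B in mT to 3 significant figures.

Inside a long solenoid, B = μ₀nI with n = 4970 turns/m.
B = 4π×10⁻⁷ × 4970 × 0.322 = 2.01×10⁻³ T.

B ≈ 2.01 mT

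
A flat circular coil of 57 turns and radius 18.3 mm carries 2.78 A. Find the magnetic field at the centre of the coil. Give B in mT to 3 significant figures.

For an N-turn flat coil, B = Nμ₀I/(2R) with R = 0.0183 m.
B = 57 × 9.54×10⁻⁵ T = 5.44×10⁻³ T.

B ≈ 5.44 mT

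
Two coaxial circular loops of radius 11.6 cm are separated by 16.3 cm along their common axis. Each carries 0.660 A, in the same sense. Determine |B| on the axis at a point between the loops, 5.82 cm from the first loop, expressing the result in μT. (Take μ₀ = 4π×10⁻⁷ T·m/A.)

B ≈ 4.01 μT

Each loop contributes B = μ₀IR²/[2(R²+z²)^(3/2)] on the axis, with z measured from that loop.
Loop 1 (z = 0.0582 m): B₁ = 2.55×10⁻⁶ T. Loop 2 (z = 0.1048 m): B₂ = 1.46×10⁻⁶ T.
The fields add: B = B₁ + B₂ = 4.01×10⁻⁶ T.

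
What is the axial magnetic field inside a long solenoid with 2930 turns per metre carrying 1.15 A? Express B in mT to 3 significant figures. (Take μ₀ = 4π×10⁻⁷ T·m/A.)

B ≈ 4.23 mT

Inside a long solenoid, B = μ₀nI with n = 2930 turns/m.
B = 4π×10⁻⁷ × 2930 × 1.15 = 4.23×10⁻³ T.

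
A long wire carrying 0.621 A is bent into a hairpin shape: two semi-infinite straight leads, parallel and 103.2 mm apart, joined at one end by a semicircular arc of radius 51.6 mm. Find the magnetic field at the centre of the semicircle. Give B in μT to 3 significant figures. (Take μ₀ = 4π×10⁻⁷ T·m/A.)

The semicircular arc contributes B_arc = μ₀I·π/(4πR) = μ₀I/(4R) = 3.78×10⁻⁶ T.
Each semi-infinite lead is at perpendicular distance R = 0.0516 m from the centre, with the perpendicular foot at its near end, so it contributes μ₀I/(4πR); both point the same way, together 2.41×10⁻⁶ T.
Arc and leads all point the same direction: B = 3.78×10⁻⁶ + 2.41×10⁻⁶ = 6.19×10⁻⁶ T.

B ≈ 6.19 μT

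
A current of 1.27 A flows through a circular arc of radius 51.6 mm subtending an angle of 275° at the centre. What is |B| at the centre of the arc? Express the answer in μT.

B ≈ 11.8 μT

The Biot–Savart field of a circular arc at its centre is B = μ₀Iφ/(4πR), with φ = 4.8 rad.
B = (4π×10⁻⁷ × 1.27 × 4.8) / (4π × 0.0516) = 1.18×10⁻⁵ T.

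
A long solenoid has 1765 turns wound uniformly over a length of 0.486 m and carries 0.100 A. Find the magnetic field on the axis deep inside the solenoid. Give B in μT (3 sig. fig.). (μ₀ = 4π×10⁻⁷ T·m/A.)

Inside a long solenoid, B = μ₀nI with n = 3632 turns/m.
B = 4π×10⁻⁷ × 3632 × 0.100 = 4.56×10⁻⁴ T.

B ≈ 456 μT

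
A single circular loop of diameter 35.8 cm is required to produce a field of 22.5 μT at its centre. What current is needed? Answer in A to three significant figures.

At the centre of a circular loop B = μ₀I/(2R), so I = 2RB/μ₀.
With R = 0.179 m, I = 2 × 0.179 × 2.25×10⁻⁵ / (4π×10⁻⁷) = 6.41 A.

I ≈ 6.41 A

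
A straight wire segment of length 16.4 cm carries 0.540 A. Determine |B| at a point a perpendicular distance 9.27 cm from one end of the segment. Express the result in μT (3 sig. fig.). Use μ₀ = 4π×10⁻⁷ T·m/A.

For a finite straight segment, B = (μ₀I/4πd)(sinθ₁ + sinθ₂), where θ₁, θ₂ are the angles from the perpendicular to each end.
The perpendicular foot is at one end, so the two end-offsets along the wire are 0 and L = 0.164 m.
sinθ₁ = 0/√(0²+0.0927²) = 0.0000; sinθ₂ = 0.164/√(0.164²+0.0927²) = 0.8706.
B = (4π×10⁻⁷ × 0.540) / (4π × 0.0927) × (0.0000 + 0.8706) = 5.07×10⁻⁷ T.

B ≈ 0.507 μT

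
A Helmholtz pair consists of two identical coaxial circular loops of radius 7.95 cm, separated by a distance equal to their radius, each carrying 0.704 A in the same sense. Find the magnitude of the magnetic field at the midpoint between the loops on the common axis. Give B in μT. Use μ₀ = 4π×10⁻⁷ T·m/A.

Each loop contributes B = μ₀IR²/[2(R²+z²)^(3/2)] on the axis, with z measured from that loop.
Loop 1 (z = 0.03975 m): B₁ = 3.98×10⁻⁶ T. Loop 2 (z = 0.03975 m): B₂ = 3.98×10⁻⁶ T.
The fields add: B = B₁ + B₂ = 7.96×10⁻⁶ T.

B ≈ 7.96 μT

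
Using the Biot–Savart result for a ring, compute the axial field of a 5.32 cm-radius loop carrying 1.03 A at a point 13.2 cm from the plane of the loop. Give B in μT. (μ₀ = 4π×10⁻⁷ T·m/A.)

On the axis of a circular loop, B = μ₀IR² / [2(R²+z²)^(3/2)].
R² + z² = (0.0532)² + (0.132)² = 0.02025 m², and (R²+z²)^(3/2) = 2.88×10⁻³ m³.
B = (4π×10⁻⁷ × 1.03 × 0.00283) / (2 × 2.88×10⁻³) = 6.35×10⁻⁷ T.

B ≈ 0.635 μT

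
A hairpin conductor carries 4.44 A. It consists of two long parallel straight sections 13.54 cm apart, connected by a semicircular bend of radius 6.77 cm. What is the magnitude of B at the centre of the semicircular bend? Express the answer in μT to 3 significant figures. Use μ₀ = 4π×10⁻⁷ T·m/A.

B ≈ 33.7 μT

The semicircular arc contributes B_arc = μ₀I·π/(4πR) = μ₀I/(4R) = 2.06×10⁻⁵ T.
Each semi-infinite lead is at perpendicular distance R = 0.0677 m from the centre, with the perpendicular foot at its near end, so it contributes μ₀I/(4πR); both point the same way, together 1.31×10⁻⁵ T.
Arc and leads all point the same direction: B = 2.06×10⁻⁵ + 1.31×10⁻⁵ = 3.37×10⁻⁵ T.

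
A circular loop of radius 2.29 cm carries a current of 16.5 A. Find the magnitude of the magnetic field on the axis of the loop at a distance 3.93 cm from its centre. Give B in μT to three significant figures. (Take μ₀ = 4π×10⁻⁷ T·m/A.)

On the axis of a circular loop, B = μ₀IR² / [2(R²+z²)^(3/2)].
R² + z² = (0.0229)² + (0.0393)² = 0.002069 m², and (R²+z²)^(3/2) = 9.41×10⁻⁵ m³.
B = (4π×10⁻⁷ × 16.5 × 0.0005244) / (2 × 9.41×10⁻⁵) = 5.78×10⁻⁵ T.

B ≈ 57.8 μT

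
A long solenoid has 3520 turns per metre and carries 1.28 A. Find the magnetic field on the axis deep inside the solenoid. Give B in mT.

B ≈ 5.66 mT

Inside a long solenoid, B = μ₀nI with n = 3520 turns/m.
B = 4π×10⁻⁷ × 3520 × 1.28 = 5.66×10⁻³ T.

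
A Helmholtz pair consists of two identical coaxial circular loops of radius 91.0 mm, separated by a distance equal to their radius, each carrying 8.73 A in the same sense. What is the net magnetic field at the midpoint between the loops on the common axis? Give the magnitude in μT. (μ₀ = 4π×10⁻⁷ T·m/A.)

B ≈ 86.3 μT

Each loop contributes B = μ₀IR²/[2(R²+z²)^(3/2)] on the axis, with z measured from that loop.
Loop 1 (z = 0.0455 m): B₁ = 4.31×10⁻⁵ T. Loop 2 (z = 0.0455 m): B₂ = 4.31×10⁻⁵ T.
The fields add: B = B₁ + B₂ = 8.63×10⁻⁵ T.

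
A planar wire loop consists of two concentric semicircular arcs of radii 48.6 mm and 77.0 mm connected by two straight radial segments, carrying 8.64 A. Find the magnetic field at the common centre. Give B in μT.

B ≈ 20.6 μT

The radial connectors point toward the centre, so dl × r̂ = 0 and they contribute nothing.
Each semicircle gives μ₀I/(4R): inner arc 5.59×10⁻⁵ T, outer arc 3.53×10⁻⁵ T.
The two arcs carry current in opposite angular senses, so their fields oppose: B = |5.59×10⁻⁵ − 3.53×10⁻⁵| = 2.06×10⁻⁵ T.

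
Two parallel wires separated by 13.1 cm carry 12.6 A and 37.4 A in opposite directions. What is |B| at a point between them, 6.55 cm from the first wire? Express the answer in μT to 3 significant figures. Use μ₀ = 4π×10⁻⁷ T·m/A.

Each long wire gives B = μ₀I/(2πd). Distances are d₁ = 0.0655 m and d₂ = 0.0655 m.
B₁ = 3.85×10⁻⁵ T, B₂ = 1.14×10⁻⁴ T.
Between antiparallel currents both contributions point the same way, so they add. B = B₁ + B₂ = 3.85×10⁻⁵ + 1.14×10⁻⁴ = 1.53×10⁻⁴ T.

B ≈ 153 μT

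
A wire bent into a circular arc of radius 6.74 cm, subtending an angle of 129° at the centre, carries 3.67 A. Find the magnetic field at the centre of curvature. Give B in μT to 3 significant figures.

B ≈ 12.3 μT

The Biot–Savart field of a circular arc at its centre is B = μ₀Iφ/(4πR), with φ = 2.251 rad.
B = (4π×10⁻⁷ × 3.67 × 2.251) / (4π × 0.0674) = 1.23×10⁻⁵ T.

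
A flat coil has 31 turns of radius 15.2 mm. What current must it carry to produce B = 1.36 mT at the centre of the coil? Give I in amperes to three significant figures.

I ≈ 1.06 A

For an N-turn coil, B = Nμ₀I/(2R) with R = 0.0152 m, so I = 2RB/(Nμ₀) = 2 × 0.0152 × 1.36×10⁻³ / (31 × 4π×10⁻⁷) = 1.06 A.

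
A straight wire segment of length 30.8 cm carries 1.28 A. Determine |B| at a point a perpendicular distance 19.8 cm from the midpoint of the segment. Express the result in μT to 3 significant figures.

B ≈ 0.794 μT

For a finite straight segment, B = (μ₀I/4πd)(sinθ₁ + sinθ₂), where θ₁, θ₂ are the angles from the perpendicular to each end.
The perpendicular from the point meets the wire at its midpoint, so each end is L/2 = 0.154 m away along the wire.
sinθ₁ = 0.154/√(0.154²+0.198²) = 0.6139; sinθ₂ = 0.154/√(0.154²+0.198²) = 0.6139.
B = (4π×10⁻⁷ × 1.28) / (4π × 0.198) × (0.6139 + 0.6139) = 7.94×10⁻⁷ T.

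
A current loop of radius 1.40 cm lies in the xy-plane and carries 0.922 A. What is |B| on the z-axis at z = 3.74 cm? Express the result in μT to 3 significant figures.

On the axis of a circular loop, B = μ₀IR² / [2(R²+z²)^(3/2)].
R² + z² = (0.014)² + (0.0374)² = 0.001595 m², and (R²+z²)^(3/2) = 6.37×10⁻⁵ m³.
B = (4π×10⁻⁷ × 0.922 × 0.000196) / (2 × 6.37×10⁻⁵) = 1.78×10⁻⁶ T.

B ≈ 1.78 μT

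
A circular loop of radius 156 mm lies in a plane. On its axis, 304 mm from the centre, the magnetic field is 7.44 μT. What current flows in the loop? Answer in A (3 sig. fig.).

I ≈ 19.4 A

On the axis of a loop, B = μ₀IR²/[2(R²+z²)^(3/2)], so I = 2B(R²+z²)^(3/2)/(μ₀R²).
R² + z² = 0.02434 + 0.09242 = 0.1168 m²; raised to 3/2 gives 3.99×10⁻² m³.
I = 2 × 7.44×10⁻⁶ × 3.99×10⁻² / (1.26×10⁻⁶ × 0.02434) = 19.4 A.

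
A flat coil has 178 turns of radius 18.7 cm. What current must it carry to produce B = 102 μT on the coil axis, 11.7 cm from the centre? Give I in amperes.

For an N-turn coil, B = Nμ₀IR²/[2(R²+z²)^(3/2)] with R = 0.187 m, z = 0.117 m, so I = 2B(R²+z²)^(3/2)/(Nμ₀R²) = 2 × 1.02×10⁻⁴ × 1.07×10⁻² / (178 × 4π×10⁻⁷ × 0.03497) = 0.280 A.

I ≈ 0.280 A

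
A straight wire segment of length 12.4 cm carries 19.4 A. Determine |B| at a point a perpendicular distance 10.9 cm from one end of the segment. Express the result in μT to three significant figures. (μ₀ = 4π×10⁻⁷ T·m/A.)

B ≈ 13.4 μT

For a finite straight segment, B = (μ₀I/4πd)(sinθ₁ + sinθ₂), where θ₁, θ₂ are the angles from the perpendicular to each end.
The perpendicular foot is at one end, so the two end-offsets along the wire are 0 and L = 0.124 m.
sinθ₁ = 0/√(0²+0.109²) = 0.0000; sinθ₂ = 0.124/√(0.124²+0.109²) = 0.7511.
B = (4π×10⁻⁷ × 19.4) / (4π × 0.109) × (0.0000 + 0.7511) = 1.34×10⁻⁵ T.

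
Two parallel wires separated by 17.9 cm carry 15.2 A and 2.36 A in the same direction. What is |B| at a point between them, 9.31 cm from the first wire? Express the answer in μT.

B ≈ 27.2 μT

Each long wire gives B = μ₀I/(2πd). Distances are d₁ = 0.0931 m and d₂ = 0.0859 m.
B₁ = 3.27×10⁻⁵ T, B₂ = 5.49×10⁻⁶ T.
Between parallel currents the two contributions point in opposite directions, so they subtract. B = |B₁ − B₂| = |3.27×10⁻⁵ − 5.49×10⁻⁶| = 2.72×10⁻⁵ T.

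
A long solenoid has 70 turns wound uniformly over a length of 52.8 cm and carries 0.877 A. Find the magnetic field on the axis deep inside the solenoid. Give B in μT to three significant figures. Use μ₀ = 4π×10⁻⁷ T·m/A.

Inside a long solenoid, B = μ₀nI with n = 132.6 turns/m.
B = 4π×10⁻⁷ × 132.6 × 0.877 = 1.46×10⁻⁴ T.

B ≈ 146 μT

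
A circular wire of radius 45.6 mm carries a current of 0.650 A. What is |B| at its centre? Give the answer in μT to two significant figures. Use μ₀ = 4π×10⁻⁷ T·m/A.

At the centre of a circular loop the Biot–Savart law gives B = μ₀I/(2R).
B = (4π×10⁻⁷ × 0.650) / (2 × 0.0456) = 8.96×10⁻⁶ T.

B ≈ 9.0 μT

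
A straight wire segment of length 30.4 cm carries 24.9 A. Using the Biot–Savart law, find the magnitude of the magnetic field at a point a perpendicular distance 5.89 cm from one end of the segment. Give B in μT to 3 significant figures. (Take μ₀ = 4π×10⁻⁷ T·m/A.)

B ≈ 41.5 μT

For a finite straight segment, B = (μ₀I/4πd)(sinθ₁ + sinθ₂), where θ₁, θ₂ are the angles from the perpendicular to each end.
The perpendicular foot is at one end, so the two end-offsets along the wire are 0 and L = 0.304 m.
sinθ₁ = 0/√(0²+0.0589²) = 0.0000; sinθ₂ = 0.304/√(0.304²+0.0589²) = 0.9817.
B = (4π×10⁻⁷ × 24.9) / (4π × 0.0589) × (0.0000 + 0.9817) = 4.15×10⁻⁵ T.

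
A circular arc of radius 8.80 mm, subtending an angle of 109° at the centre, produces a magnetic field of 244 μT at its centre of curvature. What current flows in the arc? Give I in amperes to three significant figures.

For a circular arc, B = μ₀Iφ/(4πR) with φ in radians; here φ = 1.902 rad.
So I = 4πRB/(μ₀φ) = 4π × 0.0088 × 2.44×10⁻⁴ / (4π×10⁻⁷ × 1.902) = 11.3 A.

I ≈ 11.3 A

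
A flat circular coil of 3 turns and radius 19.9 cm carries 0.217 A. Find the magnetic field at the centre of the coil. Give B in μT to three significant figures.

B ≈ 2.06 μT

For an N-turn flat coil, B = Nμ₀I/(2R) with R = 0.199 m.
B = 3 × 6.85×10⁻⁷ T = 2.06×10⁻⁶ T.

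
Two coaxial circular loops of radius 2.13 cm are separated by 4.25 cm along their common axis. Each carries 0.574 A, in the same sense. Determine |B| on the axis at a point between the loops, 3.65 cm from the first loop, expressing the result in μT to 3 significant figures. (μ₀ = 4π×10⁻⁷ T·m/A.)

B ≈ 17.3 μT

Each loop contributes B = μ₀IR²/[2(R²+z²)^(3/2)] on the axis, with z measured from that loop.
Loop 1 (z = 0.0365 m): B₁ = 2.17×10⁻⁶ T. Loop 2 (z = 0.006 m): B₂ = 1.51×10⁻⁵ T.
The fields add: B = B₁ + B₂ = 1.73×10⁻⁵ T.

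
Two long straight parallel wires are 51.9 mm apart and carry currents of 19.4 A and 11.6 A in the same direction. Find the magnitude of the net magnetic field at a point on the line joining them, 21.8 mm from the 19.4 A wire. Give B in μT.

Each long wire gives B = μ₀I/(2πd). Distances are d₁ = 0.0218 m and d₂ = 0.0301 m.
B₁ = 1.78×10⁻⁴ T, B₂ = 7.71×10⁻⁵ T.
Between parallel currents the two contributions point in opposite directions, so they subtract. B = |B₁ − B₂| = |1.78×10⁻⁴ − 7.71×10⁻⁵| = 1.01×10⁻⁴ T.

B ≈ 101 μT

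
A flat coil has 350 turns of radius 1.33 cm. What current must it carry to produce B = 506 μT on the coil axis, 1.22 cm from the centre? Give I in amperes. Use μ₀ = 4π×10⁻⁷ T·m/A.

For an N-turn coil, B = Nμ₀IR²/[2(R²+z²)^(3/2)] with R = 0.0133 m, z = 0.0122 m, so I = 2B(R²+z²)^(3/2)/(Nμ₀R²) = 2 × 5.06×10⁻⁴ × 5.88×10⁻⁶ / (350 × 4π×10⁻⁷ × 0.0001769) = 7.65×10⁻² A.

I ≈ 0.0765 A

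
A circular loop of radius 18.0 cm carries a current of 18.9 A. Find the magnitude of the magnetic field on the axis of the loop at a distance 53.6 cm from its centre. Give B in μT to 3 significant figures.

On the axis of a circular loop, B = μ₀IR² / [2(R²+z²)^(3/2)].
R² + z² = (0.18)² + (0.536)² = 0.3197 m², and (R²+z²)^(3/2) = 0.181 m³.
B = (4π×10⁻⁷ × 18.9 × 0.0324) / (2 × 0.181) = 2.13×10⁻⁶ T.

B ≈ 2.13 μT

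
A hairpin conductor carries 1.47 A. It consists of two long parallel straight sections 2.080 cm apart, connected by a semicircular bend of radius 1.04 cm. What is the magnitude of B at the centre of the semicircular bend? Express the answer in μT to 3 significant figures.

B ≈ 72.7 μT

The semicircular arc contributes B_arc = μ₀I·π/(4πR) = μ₀I/(4R) = 4.44×10⁻⁵ T.
Each semi-infinite lead is at perpendicular distance R = 0.0104 m from the centre, with the perpendicular foot at its near end, so it contributes μ₀I/(4πR); both point the same way, together 2.83×10⁻⁵ T.
Arc and leads all point the same direction: B = 4.44×10⁻⁵ + 2.83×10⁻⁵ = 7.27×10⁻⁵ T.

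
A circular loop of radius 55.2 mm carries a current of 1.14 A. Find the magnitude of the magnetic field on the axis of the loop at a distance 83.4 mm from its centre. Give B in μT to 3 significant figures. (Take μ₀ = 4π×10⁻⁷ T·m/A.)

B ≈ 2.18 μT

On the axis of a circular loop, B = μ₀IR² / [2(R²+z²)^(3/2)].
R² + z² = (0.0552)² + (0.0834)² = 0.01 m², and (R²+z²)^(3/2) = 1.00×10⁻³ m³.
B = (4π×10⁻⁷ × 1.14 × 0.003047) / (2 × 1.00×10⁻³) = 2.18×10⁻⁶ T.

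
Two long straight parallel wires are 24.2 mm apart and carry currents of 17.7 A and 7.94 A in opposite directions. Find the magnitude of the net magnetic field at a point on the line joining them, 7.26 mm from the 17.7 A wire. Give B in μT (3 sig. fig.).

Each long wire gives B = μ₀I/(2πd). Distances are d₁ = 0.00726 m and d₂ = 0.01694 m.
B₁ = 4.88×10⁻⁴ T, B₂ = 9.37×10⁻⁵ T.
Between antiparallel currents both contributions point the same way, so they add. B = B₁ + B₂ = 4.88×10⁻⁴ + 9.37×10⁻⁵ = 5.81×10⁻⁴ T.

B ≈ 581 μT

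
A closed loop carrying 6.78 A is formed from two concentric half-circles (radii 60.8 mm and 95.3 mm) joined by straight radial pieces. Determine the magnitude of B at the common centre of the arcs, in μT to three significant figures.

B ≈ 12.7 μT

The radial connectors point toward the centre, so dl × r̂ = 0 and they contribute nothing.
Each semicircle gives μ₀I/(4R): inner arc 3.50×10⁻⁵ T, outer arc 2.24×10⁻⁵ T.
The two arcs carry current in opposite angular senses, so their fields oppose: B = |3.50×10⁻⁵ − 2.24×10⁻⁵| = 1.27×10⁻⁵ T.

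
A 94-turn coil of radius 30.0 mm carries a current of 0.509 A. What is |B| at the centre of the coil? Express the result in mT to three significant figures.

For an N-turn flat coil, B = Nμ₀I/(2R) with R = 0.03 m.
B = 94 × 1.07×10⁻⁵ T = 1.00×10⁻³ T.

B ≈ 1.00 mT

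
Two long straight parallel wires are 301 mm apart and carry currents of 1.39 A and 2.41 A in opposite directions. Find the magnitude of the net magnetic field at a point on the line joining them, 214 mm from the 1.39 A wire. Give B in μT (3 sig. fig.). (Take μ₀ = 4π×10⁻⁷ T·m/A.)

B ≈ 6.84 μT

Each long wire gives B = μ₀I/(2πd). Distances are d₁ = 0.214 m and d₂ = 0.087 m.
B₁ = 1.30×10⁻⁶ T, B₂ = 5.54×10⁻⁶ T.
Between antiparallel currents both contributions point the same way, so they add. B = B₁ + B₂ = 1.30×10⁻⁶ + 5.54×10⁻⁶ = 6.84×10⁻⁶ T.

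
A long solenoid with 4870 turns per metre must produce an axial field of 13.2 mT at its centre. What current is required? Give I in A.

I ≈ 2.16 A

Inside a long solenoid B = μ₀nI with n = 4870 m⁻¹, so I = B/(μ₀n).
I = 1.32×10⁻² / (4π×10⁻⁷ × 4870) = 2.16 A.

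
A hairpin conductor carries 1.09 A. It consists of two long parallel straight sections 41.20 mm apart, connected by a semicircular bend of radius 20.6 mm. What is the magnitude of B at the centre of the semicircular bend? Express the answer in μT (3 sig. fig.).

B ≈ 27.2 μT

The semicircular arc contributes B_arc = μ₀I·π/(4πR) = μ₀I/(4R) = 1.66×10⁻⁵ T.
Each semi-infinite lead is at perpendicular distance R = 0.0206 m from the centre, with the perpendicular foot at its near end, so it contributes μ₀I/(4πR); both point the same way, together 1.06×10⁻⁵ T.
Arc and leads all point the same direction: B = 1.66×10⁻⁵ + 1.06×10⁻⁵ = 2.72×10⁻⁵ T.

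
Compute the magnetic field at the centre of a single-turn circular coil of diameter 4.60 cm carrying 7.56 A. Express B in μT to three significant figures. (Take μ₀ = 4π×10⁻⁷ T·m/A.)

At the centre of a circular loop the Biot–Savart law gives B = μ₀I/(2R) (so R = 0.023 m).
B = (4π×10⁻⁷ × 7.56) / (2 × 0.023) = 2.07×10⁻⁴ T.

B ≈ 207 μT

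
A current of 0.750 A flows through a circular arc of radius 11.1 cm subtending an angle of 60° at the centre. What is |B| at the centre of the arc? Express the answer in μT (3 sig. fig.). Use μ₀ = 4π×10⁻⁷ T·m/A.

B ≈ 0.708 μT

The Biot–Savart field of a circular arc at its centre is B = μ₀Iφ/(4πR), with φ = 1.047 rad.
B = (4π×10⁻⁷ × 0.750 × 1.047) / (4π × 0.111) = 7.08×10⁻⁷ T.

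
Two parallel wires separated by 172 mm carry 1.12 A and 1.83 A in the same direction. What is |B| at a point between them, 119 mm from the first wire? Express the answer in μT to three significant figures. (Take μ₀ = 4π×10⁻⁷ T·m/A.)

Each long wire gives B = μ₀I/(2πd). Distances are d₁ = 0.119 m and d₂ = 0.053 m.
B₁ = 1.88×10⁻⁶ T, B₂ = 6.91×10⁻⁶ T.
Between parallel currents the two contributions point in opposite directions, so they subtract. B = |B₁ − B₂| = |1.88×10⁻⁶ − 6.91×10⁻⁶| = 5.02×10⁻⁶ T.

B ≈ 5.02 μT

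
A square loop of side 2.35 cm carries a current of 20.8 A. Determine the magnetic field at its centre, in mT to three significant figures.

Each side is a finite straight segment at perpendicular distance d = a/(2 tan(π/4)) = 0.01175 m from the centre, with end-angles ±π/4.
One side contributes B₁ = (μ₀I/4πd)·2 sin(π/4) = 2.50×10⁻⁴ T.
All 4 sides add in the same direction: B = 4 × 2.50×10⁻⁴ = 1.00×10⁻³ T.

B ≈ 1.00 mT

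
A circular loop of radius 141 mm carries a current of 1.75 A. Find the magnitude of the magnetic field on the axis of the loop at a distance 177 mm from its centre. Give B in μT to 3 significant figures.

B ≈ 1.89 μT

On the axis of a circular loop, B = μ₀IR² / [2(R²+z²)^(3/2)].
R² + z² = (0.141)² + (0.177)² = 0.05121 m², and (R²+z²)^(3/2) = 1.16×10⁻² m³.
B = (4π×10⁻⁷ × 1.75 × 0.01988) / (2 × 1.16×10⁻²) = 1.89×10⁻⁶ T.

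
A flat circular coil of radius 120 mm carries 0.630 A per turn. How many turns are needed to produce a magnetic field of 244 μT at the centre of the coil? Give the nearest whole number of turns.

N = 74

For an N-turn coil, B = Nμ₀I/(2R). A single turn gives B₁ = 3.30×10⁻⁶ T with R = 0.12 m.
N = B/B₁ = 2.44×10⁻⁴ / 3.30×10⁻⁶ = 73.97.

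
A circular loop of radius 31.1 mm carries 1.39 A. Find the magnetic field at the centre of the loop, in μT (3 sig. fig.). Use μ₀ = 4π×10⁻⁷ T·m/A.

At the centre of a circular loop the Biot–Savart law gives B = μ₀I/(2R).
B = (4π×10⁻⁷ × 1.39) / (2 × 0.0311) = 2.81×10⁻⁵ T.

B ≈ 28.1 μT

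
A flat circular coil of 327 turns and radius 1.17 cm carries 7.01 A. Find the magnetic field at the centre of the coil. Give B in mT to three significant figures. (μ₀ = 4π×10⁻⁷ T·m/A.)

B ≈ 123 mT

For an N-turn flat coil, B = Nμ₀I/(2R) with R = 0.0117 m.
B = 327 × 3.76×10⁻⁴ T = 0.123 T.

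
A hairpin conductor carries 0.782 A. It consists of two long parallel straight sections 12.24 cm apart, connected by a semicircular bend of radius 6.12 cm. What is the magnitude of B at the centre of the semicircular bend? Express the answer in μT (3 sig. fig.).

B ≈ 6.57 μT

The semicircular arc contributes B_arc = μ₀I·π/(4πR) = μ₀I/(4R) = 4.01×10⁻⁶ T.
Each semi-infinite lead is at perpendicular distance R = 0.0612 m from the centre, with the perpendicular foot at its near end, so it contributes μ₀I/(4πR); both point the same way, together 2.56×10⁻⁶ T.
Arc and leads all point the same direction: B = 4.01×10⁻⁶ + 2.56×10⁻⁶ = 6.57×10⁻⁶ T.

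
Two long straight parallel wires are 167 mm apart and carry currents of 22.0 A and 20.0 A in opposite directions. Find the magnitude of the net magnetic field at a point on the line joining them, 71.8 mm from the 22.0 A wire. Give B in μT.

Each long wire gives B = μ₀I/(2πd). Distances are d₁ = 0.0718 m and d₂ = 0.0952 m.
B₁ = 6.13×10⁻⁵ T, B₂ = 4.20×10⁻⁵ T.
Between antiparallel currents both contributions point the same way, so they add. B = B₁ + B₂ = 6.13×10⁻⁵ + 4.20×10⁻⁵ = 1.03×10⁻⁴ T.

B ≈ 103 μT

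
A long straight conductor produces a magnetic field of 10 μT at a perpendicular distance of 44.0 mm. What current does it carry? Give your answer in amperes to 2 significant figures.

I ≈ 2.2 A

For a long straight wire B = μ₀I/(2πd), so I = 2πdB/μ₀.
I = 2π × 0.044 × 1.00×10⁻⁵ / (4π×10⁻⁷) = 2.20 A.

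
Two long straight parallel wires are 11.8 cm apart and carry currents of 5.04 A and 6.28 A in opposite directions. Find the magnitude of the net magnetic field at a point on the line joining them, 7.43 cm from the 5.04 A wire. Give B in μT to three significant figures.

B ≈ 42.3 μT

Each long wire gives B = μ₀I/(2πd). Distances are d₁ = 0.0743 m and d₂ = 0.0437 m.
B₁ = 1.36×10⁻⁵ T, B₂ = 2.87×10⁻⁵ T.
Between antiparallel currents both contributions point the same way, so they add. B = B₁ + B₂ = 1.36×10⁻⁵ + 2.87×10⁻⁵ = 4.23×10⁻⁵ T.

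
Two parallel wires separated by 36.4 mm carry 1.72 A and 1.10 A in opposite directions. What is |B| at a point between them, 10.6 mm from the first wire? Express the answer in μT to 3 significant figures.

Each long wire gives B = μ₀I/(2πd). Distances are d₁ = 0.0106 m and d₂ = 0.0258 m.
B₁ = 3.25×10⁻⁵ T, B₂ = 8.53×10⁻⁶ T.
Between antiparallel currents both contributions point the same way, so they add. B = B₁ + B₂ = 3.25×10⁻⁵ + 8.53×10⁻⁶ = 4.10×10⁻⁵ T.

B ≈ 41.0 μT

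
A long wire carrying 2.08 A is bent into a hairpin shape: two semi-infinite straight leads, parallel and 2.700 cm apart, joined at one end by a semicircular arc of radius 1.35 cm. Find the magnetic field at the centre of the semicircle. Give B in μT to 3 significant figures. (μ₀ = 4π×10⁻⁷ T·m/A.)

The semicircular arc contributes B_arc = μ₀I·π/(4πR) = μ₀I/(4R) = 4.84×10⁻⁵ T.
Each semi-infinite lead is at perpendicular distance R = 0.0135 m from the centre, with the perpendicular foot at its near end, so it contributes μ₀I/(4πR); both point the same way, together 3.08×10⁻⁵ T.
Arc and leads all point the same direction: B = 4.84×10⁻⁵ + 3.08×10⁻⁵ = 7.92×10⁻⁵ T.

B ≈ 79.2 μT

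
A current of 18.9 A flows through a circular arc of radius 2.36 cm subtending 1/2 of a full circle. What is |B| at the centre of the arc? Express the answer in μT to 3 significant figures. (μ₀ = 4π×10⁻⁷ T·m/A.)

The Biot–Savart field of a circular arc at its centre is B = μ₀Iφ/(4πR), with φ = 3.142 rad.
B = (4π×10⁻⁷ × 18.9 × 3.142) / (4π × 0.0236) = 2.52×10⁻⁴ T.

B ≈ 252 μT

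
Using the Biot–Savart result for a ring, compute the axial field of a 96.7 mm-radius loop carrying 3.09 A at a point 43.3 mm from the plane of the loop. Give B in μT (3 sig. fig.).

On the axis of a circular loop, B = μ₀IR² / [2(R²+z²)^(3/2)].
R² + z² = (0.0967)² + (0.0433)² = 0.01123 m², and (R²+z²)^(3/2) = 1.19×10⁻³ m³.
B = (4π×10⁻⁷ × 3.09 × 0.009351) / (2 × 1.19×10⁻³) = 1.53×10⁻⁵ T.

B ≈ 15.3 μT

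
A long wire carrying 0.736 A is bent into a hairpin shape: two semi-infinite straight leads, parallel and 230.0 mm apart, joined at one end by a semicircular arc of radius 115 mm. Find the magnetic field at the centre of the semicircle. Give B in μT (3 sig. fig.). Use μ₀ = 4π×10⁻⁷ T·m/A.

B ≈ 3.29 μT

The semicircular arc contributes B_arc = μ₀I·π/(4πR) = μ₀I/(4R) = 2.01×10⁻⁶ T.
Each semi-infinite lead is at perpendicular distance R = 0.115 m from the centre, with the perpendicular foot at its near end, so it contributes μ₀I/(4πR); both point the same way, together 1.28×10⁻⁶ T.
Arc and leads all point the same direction: B = 2.01×10⁻⁶ + 1.28×10⁻⁶ = 3.29×10⁻⁶ T.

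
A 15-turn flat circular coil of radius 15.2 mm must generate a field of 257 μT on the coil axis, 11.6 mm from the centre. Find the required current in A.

I ≈ 0.825 A

For an N-turn coil, B = Nμ₀IR²/[2(R²+z²)^(3/2)] with R = 0.0152 m, z = 0.0116 m, so I = 2B(R²+z²)^(3/2)/(Nμ₀R²) = 2 × 2.57×10⁻⁴ × 6.99×10⁻⁶ / (15 × 4π×10⁻⁷ × 0.000231) = 0.825 A.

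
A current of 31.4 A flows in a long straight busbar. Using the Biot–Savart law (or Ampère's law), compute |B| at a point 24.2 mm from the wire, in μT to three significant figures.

B ≈ 260 μT

For an infinitely long straight wire, B = μ₀I/(2πd).
B = (4π×10⁻⁷ × 31.4) / (2π × 0.0242) = 2.60×10⁻⁴ T.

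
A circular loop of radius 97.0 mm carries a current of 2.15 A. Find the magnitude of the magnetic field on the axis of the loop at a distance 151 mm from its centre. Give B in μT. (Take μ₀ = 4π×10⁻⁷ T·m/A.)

On the axis of a circular loop, B = μ₀IR² / [2(R²+z²)^(3/2)].
R² + z² = (0.097)² + (0.151)² = 0.03221 m², and (R²+z²)^(3/2) = 5.78×10⁻³ m³.
B = (4π×10⁻⁷ × 2.15 × 0.009409) / (2 × 5.78×10⁻³) = 2.20×10⁻⁶ T.

B ≈ 2.20 μT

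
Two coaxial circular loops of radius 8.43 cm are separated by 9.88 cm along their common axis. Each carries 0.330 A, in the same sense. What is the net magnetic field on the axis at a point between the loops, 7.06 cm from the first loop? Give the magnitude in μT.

B ≈ 3.21 μT

Each loop contributes B = μ₀IR²/[2(R²+z²)^(3/2)] on the axis, with z measured from that loop.
Loop 1 (z = 0.0706 m): B₁ = 1.11×10⁻⁶ T. Loop 2 (z = 0.0282 m): B₂ = 2.10×10⁻⁶ T.
The fields add: B = B₁ + B₂ = 3.21×10⁻⁶ T.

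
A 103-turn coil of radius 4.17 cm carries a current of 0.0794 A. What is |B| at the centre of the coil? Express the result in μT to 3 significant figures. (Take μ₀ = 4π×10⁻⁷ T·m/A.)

For an N-turn flat coil, B = Nμ₀I/(2R) with R = 0.0417 m.
B = 103 × 1.20×10⁻⁶ T = 1.23×10⁻⁴ T.

B ≈ 123 μT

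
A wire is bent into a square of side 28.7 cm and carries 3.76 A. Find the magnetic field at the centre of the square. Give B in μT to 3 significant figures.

Each side is a finite straight segment at perpendicular distance d = a/(2 tan(π/4)) = 0.1435 m from the centre, with end-angles ±π/4.
One side contributes B₁ = (μ₀I/4πd)·2 sin(π/4) = 3.71×10⁻⁶ T.
All 4 sides add in the same direction: B = 4 × 3.71×10⁻⁶ = 1.48×10⁻⁵ T.

B ≈ 14.8 μT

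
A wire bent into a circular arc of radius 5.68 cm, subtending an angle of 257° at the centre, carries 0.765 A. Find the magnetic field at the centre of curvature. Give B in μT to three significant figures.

The Biot–Savart field of a circular arc at its centre is B = μ₀Iφ/(4πR), with φ = 4.485 rad.
B = (4π×10⁻⁷ × 0.765 × 4.485) / (4π × 0.0568) = 6.04×10⁻⁶ T.

B ≈ 6.04 μT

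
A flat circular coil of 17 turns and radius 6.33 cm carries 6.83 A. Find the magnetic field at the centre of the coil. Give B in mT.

B ≈ 1.15 mT

For an N-turn flat coil, B = Nμ₀I/(2R) with R = 0.0633 m.
B = 17 × 6.78×10⁻⁵ T = 1.15×10⁻³ T.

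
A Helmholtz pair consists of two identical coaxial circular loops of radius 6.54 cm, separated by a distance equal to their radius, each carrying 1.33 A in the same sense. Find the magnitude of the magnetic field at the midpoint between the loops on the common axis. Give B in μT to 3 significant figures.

B ≈ 18.3 μT

Each loop contributes B = μ₀IR²/[2(R²+z²)^(3/2)] on the axis, with z measured from that loop.
Loop 1 (z = 0.0327 m): B₁ = 9.14×10⁻⁶ T. Loop 2 (z = 0.0327 m): B₂ = 9.14×10⁻⁶ T.
The fields add: B = B₁ + B₂ = 1.83×10⁻⁵ T.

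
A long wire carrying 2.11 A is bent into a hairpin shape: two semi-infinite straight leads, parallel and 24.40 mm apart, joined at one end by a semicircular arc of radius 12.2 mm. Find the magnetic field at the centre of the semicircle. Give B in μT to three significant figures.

The semicircular arc contributes B_arc = μ₀I·π/(4πR) = μ₀I/(4R) = 5.43×10⁻⁵ T.
Each semi-infinite lead is at perpendicular distance R = 0.0122 m from the centre, with the perpendicular foot at its near end, so it contributes μ₀I/(4πR); both point the same way, together 3.46×10⁻⁵ T.
Arc and leads all point the same direction: B = 5.43×10⁻⁵ + 3.46×10⁻⁵ = 8.89×10⁻⁵ T.

B ≈ 88.9 μT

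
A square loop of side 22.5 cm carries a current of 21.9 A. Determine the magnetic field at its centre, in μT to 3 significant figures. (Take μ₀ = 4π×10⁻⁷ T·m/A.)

B ≈ 110 μT

Each side is a finite straight segment at perpendicular distance d = a/(2 tan(π/4)) = 0.1125 m from the centre, with end-angles ±π/4.
One side contributes B₁ = (μ₀I/4πd)·2 sin(π/4) = 2.75×10⁻⁵ T.
All 4 sides add in the same direction: B = 4 × 2.75×10⁻⁵ = 1.10×10⁻⁴ T.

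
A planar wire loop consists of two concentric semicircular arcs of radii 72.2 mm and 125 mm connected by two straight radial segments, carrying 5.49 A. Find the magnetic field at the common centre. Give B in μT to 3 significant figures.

The radial connectors point toward the centre, so dl × r̂ = 0 and they contribute nothing.
Each semicircle gives μ₀I/(4R): inner arc 2.39×10⁻⁵ T, outer arc 1.38×10⁻⁵ T.
The two arcs carry current in opposite angular senses, so their fields oppose: B = |2.39×10⁻⁵ − 1.38×10⁻⁵| = 1.01×10⁻⁵ T.

B ≈ 10.1 μT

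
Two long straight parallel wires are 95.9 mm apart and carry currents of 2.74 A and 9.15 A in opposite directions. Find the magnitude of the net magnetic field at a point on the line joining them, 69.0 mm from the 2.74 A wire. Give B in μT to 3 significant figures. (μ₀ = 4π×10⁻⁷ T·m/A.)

B ≈ 76.0 μT

Each long wire gives B = μ₀I/(2πd). Distances are d₁ = 0.069 m and d₂ = 0.0269 m.
B₁ = 7.94×10⁻⁶ T, B₂ = 6.80×10⁻⁵ T.
Between antiparallel currents both contributions point the same way, so they add. B = B₁ + B₂ = 7.94×10⁻⁶ + 6.80×10⁻⁵ = 7.60×10⁻⁵ T.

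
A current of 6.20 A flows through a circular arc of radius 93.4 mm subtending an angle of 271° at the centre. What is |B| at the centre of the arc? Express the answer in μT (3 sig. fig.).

The Biot–Savart field of a circular arc at its centre is B = μ₀Iφ/(4πR), with φ = 4.73 rad.
B = (4π×10⁻⁷ × 6.20 × 4.73) / (4π × 0.0934) = 3.14×10⁻⁵ T.

B ≈ 31.4 μT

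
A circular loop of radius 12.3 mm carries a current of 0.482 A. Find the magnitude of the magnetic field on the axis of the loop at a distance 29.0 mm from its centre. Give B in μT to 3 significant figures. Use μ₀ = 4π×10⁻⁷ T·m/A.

B ≈ 1.47 μT

On the axis of a circular loop, B = μ₀IR² / [2(R²+z²)^(3/2)].
R² + z² = (0.0123)² + (0.029)² = 0.0009923 m², and (R²+z²)^(3/2) = 3.13×10⁻⁵ m³.
B = (4π×10⁻⁷ × 0.482 × 0.0001513) / (2 × 3.13×10⁻⁵) = 1.47×10⁻⁶ T.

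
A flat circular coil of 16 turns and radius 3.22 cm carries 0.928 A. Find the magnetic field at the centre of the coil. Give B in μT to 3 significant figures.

For an N-turn flat coil, B = Nμ₀I/(2R) with R = 0.0322 m.
B = 16 × 1.81×10⁻⁵ T = 2.90×10⁻⁴ T.

B ≈ 290 μT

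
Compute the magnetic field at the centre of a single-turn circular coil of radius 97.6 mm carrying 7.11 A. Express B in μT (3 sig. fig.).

At the centre of a circular loop the Biot–Savart law gives B = μ₀I/(2R).
B = (4π×10⁻⁷ × 7.11) / (2 × 0.0976) = 4.58×10⁻⁵ T.

B ≈ 45.8 μT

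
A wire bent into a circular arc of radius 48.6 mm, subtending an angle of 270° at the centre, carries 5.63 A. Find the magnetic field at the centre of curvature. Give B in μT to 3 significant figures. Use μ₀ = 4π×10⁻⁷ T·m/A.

The Biot–Savart field of a circular arc at its centre is B = μ₀Iφ/(4πR), with φ = 4.712 rad.
B = (4π×10⁻⁷ × 5.63 × 4.712) / (4π × 0.0486) = 5.46×10⁻⁵ T.

B ≈ 54.6 μT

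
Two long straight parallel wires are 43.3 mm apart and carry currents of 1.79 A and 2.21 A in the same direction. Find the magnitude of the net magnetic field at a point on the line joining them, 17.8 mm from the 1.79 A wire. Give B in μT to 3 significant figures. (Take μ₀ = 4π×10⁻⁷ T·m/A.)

Each long wire gives B = μ₀I/(2πd). Distances are d₁ = 0.0178 m and d₂ = 0.0255 m.
B₁ = 2.01×10⁻⁵ T, B₂ = 1.73×10⁻⁵ T.
Between parallel currents the two contributions point in opposite directions, so they subtract. B = |B₁ − B₂| = |2.01×10⁻⁵ − 1.73×10⁻⁵| = 2.78×10⁻⁶ T.

B ≈ 2.78 μT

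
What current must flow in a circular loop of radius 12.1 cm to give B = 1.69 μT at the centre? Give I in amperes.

I ≈ 0.325 A

At the centre of a circular loop B = μ₀I/(2R), so I = 2RB/μ₀.
With R = 0.121 m, I = 2 × 0.121 × 1.69×10⁻⁶ / (4π×10⁻⁷) = 0.325 A.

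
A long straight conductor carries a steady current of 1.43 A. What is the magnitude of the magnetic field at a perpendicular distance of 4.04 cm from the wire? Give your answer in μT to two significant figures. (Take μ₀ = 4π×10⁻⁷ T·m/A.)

For an infinitely long straight wire, B = μ₀I/(2πd).
B = (4π×10⁻⁷ × 1.43) / (2π × 0.0404) = 7.08×10⁻⁶ T.

B ≈ 7.1 μT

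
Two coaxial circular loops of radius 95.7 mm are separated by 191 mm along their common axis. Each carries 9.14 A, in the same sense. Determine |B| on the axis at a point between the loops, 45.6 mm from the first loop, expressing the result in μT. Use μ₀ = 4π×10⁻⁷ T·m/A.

Each loop contributes B = μ₀IR²/[2(R²+z²)^(3/2)] on the axis, with z measured from that loop.
Loop 1 (z = 0.0456 m): B₁ = 4.41×10⁻⁵ T. Loop 2 (z = 0.1454 m): B₂ = 9.97×10⁻⁶ T.
The fields add: B = B₁ + B₂ = 5.41×10⁻⁵ T.

B ≈ 54.1 μT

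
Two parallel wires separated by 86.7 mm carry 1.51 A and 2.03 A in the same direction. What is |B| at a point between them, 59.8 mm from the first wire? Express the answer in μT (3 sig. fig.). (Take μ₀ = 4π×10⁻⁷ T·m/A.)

B ≈ 10.0 μT

Each long wire gives B = μ₀I/(2πd). Distances are d₁ = 0.0598 m and d₂ = 0.0269 m.
B₁ = 5.05×10⁻⁶ T, B₂ = 1.51×10⁻⁵ T.
Between parallel currents the two contributions point in opposite directions, so they subtract. B = |B₁ − B₂| = |5.05×10⁻⁶ − 1.51×10⁻⁵| = 1.00×10⁻⁵ T.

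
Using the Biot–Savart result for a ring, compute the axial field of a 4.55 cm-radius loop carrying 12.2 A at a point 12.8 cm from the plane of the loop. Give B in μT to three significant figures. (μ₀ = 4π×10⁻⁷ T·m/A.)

B ≈ 6.33 μT

On the axis of a circular loop, B = μ₀IR² / [2(R²+z²)^(3/2)].
R² + z² = (0.0455)² + (0.128)² = 0.01845 m², and (R²+z²)^(3/2) = 2.51×10⁻³ m³.
B = (4π×10⁻⁷ × 12.2 × 0.00207) / (2 × 2.51×10⁻³) = 6.33×10⁻⁶ T.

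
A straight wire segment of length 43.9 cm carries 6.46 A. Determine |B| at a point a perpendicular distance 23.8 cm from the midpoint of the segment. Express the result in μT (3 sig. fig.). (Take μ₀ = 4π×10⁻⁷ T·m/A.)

B ≈ 3.68 μT

For a finite straight segment, B = (μ₀I/4πd)(sinθ₁ + sinθ₂), where θ₁, θ₂ are the angles from the perpendicular to each end.
The perpendicular from the point meets the wire at its midpoint, so each end is L/2 = 0.2195 m away along the wire.
sinθ₁ = 0.2195/√(0.2195²+0.238²) = 0.6780; sinθ₂ = 0.2195/√(0.2195²+0.238²) = 0.6780.
B = (4π×10⁻⁷ × 6.46) / (4π × 0.238) × (0.6780 + 0.6780) = 3.68×10⁻⁶ T.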